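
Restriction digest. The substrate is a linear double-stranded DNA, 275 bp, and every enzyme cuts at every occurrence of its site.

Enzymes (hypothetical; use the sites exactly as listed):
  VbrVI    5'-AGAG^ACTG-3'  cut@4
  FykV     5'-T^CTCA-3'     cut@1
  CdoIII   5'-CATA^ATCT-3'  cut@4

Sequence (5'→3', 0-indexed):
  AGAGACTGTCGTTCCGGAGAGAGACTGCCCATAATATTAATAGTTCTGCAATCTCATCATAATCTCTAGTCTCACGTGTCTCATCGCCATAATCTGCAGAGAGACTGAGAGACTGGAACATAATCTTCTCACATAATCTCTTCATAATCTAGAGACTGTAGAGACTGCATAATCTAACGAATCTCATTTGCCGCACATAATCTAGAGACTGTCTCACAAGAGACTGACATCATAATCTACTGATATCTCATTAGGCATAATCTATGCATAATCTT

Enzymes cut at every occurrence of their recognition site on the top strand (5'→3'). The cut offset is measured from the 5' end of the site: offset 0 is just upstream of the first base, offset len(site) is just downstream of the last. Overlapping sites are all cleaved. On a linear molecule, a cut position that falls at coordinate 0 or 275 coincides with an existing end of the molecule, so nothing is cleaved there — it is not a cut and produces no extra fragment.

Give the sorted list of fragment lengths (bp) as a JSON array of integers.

Per-enzyme occurrences:
  VbrVI (AGAGACTG, off=4): starts [0, 19, 99, 107, 150, 159, 203, 218] → cuts [4, 23, 103, 111, 154, 163, 207, 222]
  FykV (TCTCA, off=1): starts [51, 69, 78, 126, 181, 211, 245] → cuts [52, 70, 79, 127, 182, 212, 246]
  CdoIII (CATAATCT, off=4): starts [57, 87, 118, 131, 142, 167, 195, 230, 255, 266] → cuts [61, 91, 122, 135, 146, 171, 199, 234, 259, 270]

Pooled cuts: [4, 23, 52, 61, 70, 79, 91, 103, 111, 122, 127, 135, 146, 154, 163, 171, 182, 199, 207, 212, 222, 234, 246, 259, 270]

Fragment lengths:
  [0,4): 4 bp
  [4,23): 19 bp
  [23,52): 29 bp
  [52,61): 9 bp
  [61,70): 9 bp
  [70,79): 9 bp
  [79,91): 12 bp
  [91,103): 12 bp
  [103,111): 8 bp
  [111,122): 11 bp
  [122,127): 5 bp
  [127,135): 8 bp
  [135,146): 11 bp
  [146,154): 8 bp
  [154,163): 9 bp
  [163,171): 8 bp
  [171,182): 11 bp
  [182,199): 17 bp
  [199,207): 8 bp
  [207,212): 5 bp
  [212,222): 10 bp
  [222,234): 12 bp
  [234,246): 12 bp
  [246,259): 13 bp
  [259,270): 11 bp
  [270,275): 5 bp

[4,5,5,5,8,8,8,8,8,9,9,9,9,10,11,11,11,11,12,12,12,12,13,17,19,29]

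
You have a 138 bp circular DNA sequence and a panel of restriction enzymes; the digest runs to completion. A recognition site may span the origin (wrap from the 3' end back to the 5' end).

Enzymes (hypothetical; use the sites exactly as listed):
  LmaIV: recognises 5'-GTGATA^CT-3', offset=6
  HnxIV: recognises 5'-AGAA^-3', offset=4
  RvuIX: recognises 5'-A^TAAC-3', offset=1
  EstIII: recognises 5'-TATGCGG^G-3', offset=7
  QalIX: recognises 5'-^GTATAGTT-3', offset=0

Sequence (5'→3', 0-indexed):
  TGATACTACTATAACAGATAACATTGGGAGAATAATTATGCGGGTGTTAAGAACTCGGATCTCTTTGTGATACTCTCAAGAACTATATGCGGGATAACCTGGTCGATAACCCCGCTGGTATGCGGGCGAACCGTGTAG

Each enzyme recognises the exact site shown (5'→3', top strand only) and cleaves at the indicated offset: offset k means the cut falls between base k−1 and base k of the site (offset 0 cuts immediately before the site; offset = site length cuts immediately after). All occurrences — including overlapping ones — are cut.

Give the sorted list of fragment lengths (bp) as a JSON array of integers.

[2,6,7,10,10,10,11,12,14,18,19,19]

Per-enzyme occurrences:
  LmaIV GTGATACT/6: at [66, 137] ⇒ [5, 72]
  HnxIV AGAA/4: at [28, 49, 78] ⇒ [32, 53, 82]
  RvuIX ATAAC/1: at [10, 17, 93, 105] ⇒ [11, 18, 94, 106]
  EstIII TATGCGGG/7: at [36, 85, 118] ⇒ [43, 92, 125]
  QalIX (GTATAGTT, off=0): no sites

Pooled cuts: [5, 11, 18, 32, 43, 53, 72, 82, 92, 94, 106, 125]

Fragments:
  5→11: 6 bp
  11→18: 7 bp
  18→32: 14 bp
  32→43: 11 bp
  43→53: 10 bp
  53→72: 19 bp
  72→82: 10 bp
  82→92: 10 bp
  92→94: 2 bp
  94→106: 12 bp
  106→125: 19 bp
  125→5 (wrap): 138-125+5 = 18 bp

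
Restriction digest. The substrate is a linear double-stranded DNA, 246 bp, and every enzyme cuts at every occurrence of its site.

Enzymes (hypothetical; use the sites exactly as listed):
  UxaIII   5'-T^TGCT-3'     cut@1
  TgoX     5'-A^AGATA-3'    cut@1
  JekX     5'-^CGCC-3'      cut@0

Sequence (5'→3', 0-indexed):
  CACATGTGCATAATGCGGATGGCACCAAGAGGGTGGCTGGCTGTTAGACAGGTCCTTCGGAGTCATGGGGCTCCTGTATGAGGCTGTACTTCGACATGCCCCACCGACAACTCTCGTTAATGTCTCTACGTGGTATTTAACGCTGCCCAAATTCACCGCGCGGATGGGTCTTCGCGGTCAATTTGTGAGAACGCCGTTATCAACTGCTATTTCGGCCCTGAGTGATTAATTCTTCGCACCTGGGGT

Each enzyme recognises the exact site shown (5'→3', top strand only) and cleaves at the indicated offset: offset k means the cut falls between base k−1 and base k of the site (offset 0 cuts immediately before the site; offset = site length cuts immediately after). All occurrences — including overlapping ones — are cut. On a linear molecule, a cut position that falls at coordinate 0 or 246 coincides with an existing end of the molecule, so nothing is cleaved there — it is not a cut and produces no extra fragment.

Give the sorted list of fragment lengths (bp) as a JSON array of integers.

[55,191]

Scan for sites:
  UxaIII (TTGCT, off=1): no sites
  TgoX (AAGATA, off=1): no sites
  JekX (CGCC, off=0): starts [191] → cuts [191]

All cut coordinates (distinct, sorted): [191]

Fragments:
  [0,191): 191 bp
  [191,246): 55 bp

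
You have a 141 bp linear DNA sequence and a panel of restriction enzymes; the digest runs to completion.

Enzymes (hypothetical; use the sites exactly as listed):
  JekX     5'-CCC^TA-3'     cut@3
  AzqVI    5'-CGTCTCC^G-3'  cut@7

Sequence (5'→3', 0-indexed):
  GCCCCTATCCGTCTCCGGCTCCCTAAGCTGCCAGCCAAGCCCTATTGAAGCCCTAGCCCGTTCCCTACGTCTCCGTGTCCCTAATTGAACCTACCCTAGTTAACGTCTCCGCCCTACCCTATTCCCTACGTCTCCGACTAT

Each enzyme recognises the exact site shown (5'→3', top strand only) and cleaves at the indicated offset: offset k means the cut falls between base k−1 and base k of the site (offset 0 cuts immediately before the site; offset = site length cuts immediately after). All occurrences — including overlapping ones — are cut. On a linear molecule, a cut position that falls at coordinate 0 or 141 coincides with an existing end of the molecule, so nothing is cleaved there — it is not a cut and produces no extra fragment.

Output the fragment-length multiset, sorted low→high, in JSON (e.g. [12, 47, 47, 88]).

Per-enzyme occurrences:
  JekX (CCCTA, off=3): starts [2, 20, 39, 50, 62, 78, 93, 111, 116, 123] → cuts [5, 23, 42, 53, 65, 81, 96, 114, 119, 126]
  AzqVI (CGTCTCCG, off=7): starts [9, 67, 103, 128] → cuts [16, 74, 110, 135]

Pooled cuts: [5, 16, 23, 42, 53, 65, 74, 81, 96, 110, 114, 119, 126, 135]

Fragment lengths:
  [0,5): 5 bp
  [5,16): 11 bp
  [16,23): 7 bp
  [23,42): 19 bp
  [42,53): 11 bp
  [53,65): 12 bp
  [65,74): 9 bp
  [74,81): 7 bp
  [81,96): 15 bp
  [96,110): 14 bp
  [110,114): 4 bp
  [114,119): 5 bp
  [119,126): 7 bp
  [126,135): 9 bp
  [135,141): 6 bp

[4,5,5,6,7,7,7,9,9,11,11,12,14,15,19]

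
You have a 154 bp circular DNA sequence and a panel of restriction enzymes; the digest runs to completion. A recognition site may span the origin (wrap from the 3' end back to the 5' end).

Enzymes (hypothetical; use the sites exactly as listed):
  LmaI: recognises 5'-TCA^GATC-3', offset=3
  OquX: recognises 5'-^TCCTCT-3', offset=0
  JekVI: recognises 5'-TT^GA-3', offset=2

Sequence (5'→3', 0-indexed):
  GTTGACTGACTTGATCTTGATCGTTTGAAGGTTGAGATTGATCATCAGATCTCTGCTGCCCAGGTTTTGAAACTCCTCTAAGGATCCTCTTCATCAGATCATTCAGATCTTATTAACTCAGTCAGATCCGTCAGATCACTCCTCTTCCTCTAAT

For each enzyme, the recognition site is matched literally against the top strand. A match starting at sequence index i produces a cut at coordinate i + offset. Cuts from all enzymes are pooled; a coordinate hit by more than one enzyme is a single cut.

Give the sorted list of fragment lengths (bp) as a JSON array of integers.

[5,6,6,6,6,7,8,8,9,9,9,11,12,12,19,21]

Per-enzyme occurrences:
  LmaI (TCAGATC, off=3): starts [44, 93, 102, 121, 130] → cuts [47, 96, 105, 124, 133]
  OquX (TCCTCT, off=0): starts [73, 84, 139, 145] → cuts [73, 84, 139, 145]
  JekVI (TTGA, off=2): starts [1, 10, 16, 24, 31, 37, 66] → cuts [3, 12, 18, 26, 33, 39, 68]

Pooled cuts: [3, 12, 18, 26, 33, 39, 47, 68, 73, 84, 96, 105, 124, 133, 139, 145]

Fragments:
  3→12: 9 bp
  12→18: 6 bp
  18→26: 8 bp
  26→33: 7 bp
  33→39: 6 bp
  39→47: 8 bp
  47→68: 21 bp
  68→73: 5 bp
  73→84: 11 bp
  84→96: 12 bp
  96→105: 9 bp
  105→124: 19 bp
  124→133: 9 bp
  133→139: 6 bp
  139→145: 6 bp
  145→3 (wrap): 154-145+3 = 12 bp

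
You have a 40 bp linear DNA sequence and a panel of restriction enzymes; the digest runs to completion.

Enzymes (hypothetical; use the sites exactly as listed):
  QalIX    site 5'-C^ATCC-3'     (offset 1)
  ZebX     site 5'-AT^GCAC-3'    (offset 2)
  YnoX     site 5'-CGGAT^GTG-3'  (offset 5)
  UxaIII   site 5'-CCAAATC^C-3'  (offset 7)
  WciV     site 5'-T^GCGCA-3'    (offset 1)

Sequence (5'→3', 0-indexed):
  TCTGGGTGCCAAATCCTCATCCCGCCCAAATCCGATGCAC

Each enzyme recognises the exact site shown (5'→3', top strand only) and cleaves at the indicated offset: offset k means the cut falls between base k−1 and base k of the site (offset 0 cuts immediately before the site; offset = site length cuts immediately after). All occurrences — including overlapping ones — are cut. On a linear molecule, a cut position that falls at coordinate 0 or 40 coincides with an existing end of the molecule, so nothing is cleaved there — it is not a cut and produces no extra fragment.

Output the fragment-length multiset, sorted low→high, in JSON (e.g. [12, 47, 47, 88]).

Site scan:
  QalIX (CATCC, off=1): starts [17] → cuts [18]
  ZebX (ATGCAC, off=2): starts [34] → cuts [36]
  YnoX (CGGATGTG, off=5): no sites
  UxaIII (CCAAATCC, off=7): starts [8, 25] → cuts [15, 32]
  WciV (TGCGCA, off=1): no sites

Pooled cuts: [15, 18, 32, 36]

Fragments:
  [0,15): 15 bp
  [15,18): 3 bp
  [18,32): 14 bp
  [32,36): 4 bp
  [36,40): 4 bp

[3,4,4,14,15]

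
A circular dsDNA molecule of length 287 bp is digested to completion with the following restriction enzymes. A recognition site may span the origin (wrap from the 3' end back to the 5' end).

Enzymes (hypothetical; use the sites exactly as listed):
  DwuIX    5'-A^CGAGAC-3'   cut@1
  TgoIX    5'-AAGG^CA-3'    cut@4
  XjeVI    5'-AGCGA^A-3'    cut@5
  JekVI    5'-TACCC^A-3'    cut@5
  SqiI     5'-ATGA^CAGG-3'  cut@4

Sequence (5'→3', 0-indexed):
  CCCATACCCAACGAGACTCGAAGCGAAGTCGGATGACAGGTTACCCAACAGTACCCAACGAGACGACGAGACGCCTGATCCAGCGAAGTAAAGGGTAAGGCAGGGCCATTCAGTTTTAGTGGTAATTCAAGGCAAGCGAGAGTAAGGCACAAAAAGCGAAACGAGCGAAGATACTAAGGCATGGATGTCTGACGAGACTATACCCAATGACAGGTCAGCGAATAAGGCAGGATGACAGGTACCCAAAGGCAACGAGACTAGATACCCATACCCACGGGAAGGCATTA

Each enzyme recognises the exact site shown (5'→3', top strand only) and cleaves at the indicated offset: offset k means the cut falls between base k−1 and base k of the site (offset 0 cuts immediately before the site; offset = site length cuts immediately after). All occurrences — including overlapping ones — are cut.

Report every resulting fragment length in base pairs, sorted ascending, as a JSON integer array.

Site scan:
  DwuIX ACGAGAC/1: at [10, 57, 65, 191, 251] ⇒ [11, 58, 66, 192, 252]
  TgoIX AAGGCA/4: at [96, 128, 143, 175, 223, 245, 278] ⇒ [100, 132, 147, 179, 227, 249, 282]
  XjeVI AGCGAA/5: at [21, 81, 154, 163, 216] ⇒ [26, 86, 159, 168, 221]
  JekVI TACCCA/5: at [4, 41, 51, 200, 239, 262, 268, 285] ⇒ [3, 9, 46, 56, 205, 244, 267, 273]
  SqiI ATGACAGG/4: at [32, 206, 231] ⇒ [36, 210, 235]

All cut coordinates (distinct, sorted): [3, 9, 11, 26, 36, 46, 56, 58, 66, 86, 100, 132, 147, 159, 168, 179, 192, 205, 210, 221, 227, 235, 244, 249, 252, 267, 273, 282]

Fragment lengths:
  3→9: 6 bp
  9→11: 2 bp
  11→26: 15 bp
  26→36: 10 bp
  36→46: 10 bp
  46→56: 10 bp
  56→58: 2 bp
  58→66: 8 bp
  66→86: 20 bp
  86→100: 14 bp
  100→132: 32 bp
  132→147: 15 bp
  147→159: 12 bp
  159→168: 9 bp
  168→179: 11 bp
  179→192: 13 bp
  192→205: 13 bp
  205→210: 5 bp
  210→221: 11 bp
  221→227: 6 bp
  227→235: 8 bp
  235→244: 9 bp
  244→249: 5 bp
  249→252: 3 bp
  252→267: 15 bp
  267→273: 6 bp
  273→282: 9 bp
  282→3 (wrap): 287-282+3 = 8 bp

[2,2,3,5,5,6,6,6,8,8,8,9,9,9,10,10,10,11,11,12,13,13,14,15,15,15,20,32]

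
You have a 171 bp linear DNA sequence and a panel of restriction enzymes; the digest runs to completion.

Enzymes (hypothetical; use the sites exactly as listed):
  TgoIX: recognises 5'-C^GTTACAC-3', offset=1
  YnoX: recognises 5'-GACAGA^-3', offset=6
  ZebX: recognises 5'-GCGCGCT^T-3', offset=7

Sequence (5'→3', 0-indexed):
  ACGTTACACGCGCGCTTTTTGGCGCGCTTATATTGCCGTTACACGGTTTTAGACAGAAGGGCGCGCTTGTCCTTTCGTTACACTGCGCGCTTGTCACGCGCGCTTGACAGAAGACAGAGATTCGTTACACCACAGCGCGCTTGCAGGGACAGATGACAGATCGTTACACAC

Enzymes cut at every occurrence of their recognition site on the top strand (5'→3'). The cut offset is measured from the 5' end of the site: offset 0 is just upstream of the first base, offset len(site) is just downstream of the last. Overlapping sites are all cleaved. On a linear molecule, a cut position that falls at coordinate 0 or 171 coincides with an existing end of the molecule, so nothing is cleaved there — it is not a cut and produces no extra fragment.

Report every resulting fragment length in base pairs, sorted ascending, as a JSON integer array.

[2,2,5,7,7,7,9,9,9,10,12,12,13,14,15,18,20]

Scan for sites:
  TgoIX CGTTACAC/1: at [1, 36, 75, 122, 161] ⇒ [2, 37, 76, 123, 162]
  YnoX GACAGA/6: at [51, 105, 112, 147, 154] ⇒ [57, 111, 118, 153, 160]
  ZebX GCGCGCTT/7: at [9, 21, 60, 84, 97, 134] ⇒ [16, 28, 67, 91, 104, 141]

Pooled cuts: [2, 16, 28, 37, 57, 67, 76, 91, 104, 111, 118, 123, 141, 153, 160, 162]

Fragment lengths:
  [0,2): 2 bp
  [2,16): 14 bp
  [16,28): 12 bp
  [28,37): 9 bp
  [37,57): 20 bp
  [57,67): 10 bp
  [67,76): 9 bp
  [76,91): 15 bp
  [91,104): 13 bp
  [104,111): 7 bp
  [111,118): 7 bp
  [118,123): 5 bp
  [123,141): 18 bp
  [141,153): 12 bp
  [153,160): 7 bp
  [160,162): 2 bp
  [162,171): 9 bp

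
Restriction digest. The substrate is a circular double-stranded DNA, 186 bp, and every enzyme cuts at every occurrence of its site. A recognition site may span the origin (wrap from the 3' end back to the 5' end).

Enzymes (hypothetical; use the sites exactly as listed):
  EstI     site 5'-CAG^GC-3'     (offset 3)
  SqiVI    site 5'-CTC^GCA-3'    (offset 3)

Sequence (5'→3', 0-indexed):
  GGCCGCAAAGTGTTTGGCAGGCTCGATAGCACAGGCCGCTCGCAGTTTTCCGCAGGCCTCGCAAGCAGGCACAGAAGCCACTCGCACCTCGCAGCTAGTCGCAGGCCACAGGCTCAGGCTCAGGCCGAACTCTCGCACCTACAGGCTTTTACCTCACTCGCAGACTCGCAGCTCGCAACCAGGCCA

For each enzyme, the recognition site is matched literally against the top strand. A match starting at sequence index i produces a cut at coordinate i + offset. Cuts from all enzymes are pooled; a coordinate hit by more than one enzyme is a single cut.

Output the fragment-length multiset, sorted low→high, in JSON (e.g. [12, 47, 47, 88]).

Scan for sites:
  EstI CAGGC/3: at [17, 31, 52, 65, 101, 108, 114, 120, 141, 179, 184] ⇒ [1, 20, 34, 55, 68, 104, 111, 117, 123, 144, 182]
  SqiVI CTCGCA/3: at [38, 57, 80, 87, 131, 156, 164, 171] ⇒ [41, 60, 83, 90, 134, 159, 167, 174]

Pooled cuts: [1, 20, 34, 41, 55, 60, 68, 83, 90, 104, 111, 117, 123, 134, 144, 159, 167, 174, 182]

Fragments:
  1→20: 19 bp
  20→34: 14 bp
  34→41: 7 bp
  41→55: 14 bp
  55→60: 5 bp
  60→68: 8 bp
  68→83: 15 bp
  83→90: 7 bp
  90→104: 14 bp
  104→111: 7 bp
  111→117: 6 bp
  117→123: 6 bp
  123→134: 11 bp
  134→144: 10 bp
  144→159: 15 bp
  159→167: 8 bp
  167→174: 7 bp
  174→182: 8 bp
  182→1 (wrap): 186-182+1 = 5 bp

[5,5,6,6,7,7,7,7,8,8,8,10,11,14,14,14,15,15,19]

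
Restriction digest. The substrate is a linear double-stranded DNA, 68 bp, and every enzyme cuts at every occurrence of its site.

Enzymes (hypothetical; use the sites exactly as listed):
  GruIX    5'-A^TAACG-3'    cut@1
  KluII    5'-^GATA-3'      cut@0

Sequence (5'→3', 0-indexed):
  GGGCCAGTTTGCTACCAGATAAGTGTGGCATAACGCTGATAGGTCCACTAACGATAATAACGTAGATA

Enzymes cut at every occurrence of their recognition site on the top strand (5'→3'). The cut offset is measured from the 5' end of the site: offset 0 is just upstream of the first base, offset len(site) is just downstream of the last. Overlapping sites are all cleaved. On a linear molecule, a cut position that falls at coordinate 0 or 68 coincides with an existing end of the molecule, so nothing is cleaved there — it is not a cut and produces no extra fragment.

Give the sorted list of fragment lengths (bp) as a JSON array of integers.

Per-enzyme occurrences:
  GruIX ATAACG/1: at [29, 56] ⇒ [30, 57]
  KluII GATA/0: at [17, 37, 52, 64] ⇒ [17, 37, 52, 64]

All cut coordinates (distinct, sorted): [17, 30, 37, 52, 57, 64]

Fragment lengths:
  [0,17): 17 bp
  [17,30): 13 bp
  [30,37): 7 bp
  [37,52): 15 bp
  [52,57): 5 bp
  [57,64): 7 bp
  [64,68): 4 bp

[4,5,7,7,13,15,17]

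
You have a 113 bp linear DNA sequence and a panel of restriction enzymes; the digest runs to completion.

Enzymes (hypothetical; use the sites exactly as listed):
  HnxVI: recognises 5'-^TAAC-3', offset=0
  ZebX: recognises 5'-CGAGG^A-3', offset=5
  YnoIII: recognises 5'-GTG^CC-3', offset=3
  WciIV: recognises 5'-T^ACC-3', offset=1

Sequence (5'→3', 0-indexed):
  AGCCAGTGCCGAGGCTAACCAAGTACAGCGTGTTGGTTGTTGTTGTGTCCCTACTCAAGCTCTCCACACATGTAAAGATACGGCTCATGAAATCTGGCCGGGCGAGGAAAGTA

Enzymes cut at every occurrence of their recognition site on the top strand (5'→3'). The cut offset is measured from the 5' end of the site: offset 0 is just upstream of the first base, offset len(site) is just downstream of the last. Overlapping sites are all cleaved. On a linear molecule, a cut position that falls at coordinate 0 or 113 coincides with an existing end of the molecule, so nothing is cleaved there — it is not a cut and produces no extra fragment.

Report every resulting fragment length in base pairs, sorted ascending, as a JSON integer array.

[6,7,8,92]

Per-enzyme occurrences:
  HnxVI (TAAC, off=0): starts [15] → cuts [15]
  ZebX (CGAGGA, off=5): starts [102] → cuts [107]
  YnoIII (GTGCC, off=3): starts [5] → cuts [8]
  WciIV (TACC, off=1): no sites

All cut coordinates (distinct, sorted): [8, 15, 107]

Fragment lengths:
  [0,8): 8 bp
  [8,15): 7 bp
  [15,107): 92 bp
  [107,113): 6 bp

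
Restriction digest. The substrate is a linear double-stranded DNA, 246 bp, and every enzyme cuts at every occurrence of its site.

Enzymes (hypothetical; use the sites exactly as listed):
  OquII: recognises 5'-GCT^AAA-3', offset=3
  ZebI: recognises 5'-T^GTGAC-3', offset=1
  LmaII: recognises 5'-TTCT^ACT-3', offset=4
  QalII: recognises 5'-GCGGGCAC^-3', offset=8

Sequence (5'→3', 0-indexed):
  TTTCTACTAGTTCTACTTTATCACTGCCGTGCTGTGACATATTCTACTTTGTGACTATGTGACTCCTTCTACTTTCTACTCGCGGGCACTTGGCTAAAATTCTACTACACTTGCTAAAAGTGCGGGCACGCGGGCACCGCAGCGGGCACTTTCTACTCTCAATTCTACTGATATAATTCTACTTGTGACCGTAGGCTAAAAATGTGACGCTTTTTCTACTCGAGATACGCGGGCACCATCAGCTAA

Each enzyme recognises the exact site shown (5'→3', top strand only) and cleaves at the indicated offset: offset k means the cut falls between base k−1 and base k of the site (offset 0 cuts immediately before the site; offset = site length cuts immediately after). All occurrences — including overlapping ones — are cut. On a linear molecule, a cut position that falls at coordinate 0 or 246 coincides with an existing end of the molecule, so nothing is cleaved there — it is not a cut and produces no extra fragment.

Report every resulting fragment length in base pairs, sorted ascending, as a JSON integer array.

[4,5,5,5,6,6,7,8,8,8,9,10,12,12,12,12,12,12,13,14,14,14,19,19]

Site scan:
  OquII (GCTAAA, off=3): starts [92, 112, 194] → cuts [95, 115, 197]
  ZebI (TGTGAC, off=1): starts [32, 49, 57, 183, 202] → cuts [33, 50, 58, 184, 203]
  LmaII (TTCTACT, off=4): starts [1, 10, 41, 66, 73, 99, 150, 162, 176, 213] → cuts [5, 14, 45, 70, 77, 103, 154, 166, 180, 217]
  QalII (GCGGGCAC, off=8): starts [81, 121, 129, 141, 228] → cuts [89, 129, 137, 149, 236]

Pooled cuts: [5, 14, 33, 45, 50, 58, 70, 77, 89, 95, 103, 115, 129, 137, 149, 154, 166, 180, 184, 197, 203, 217, 236]

Fragments:
  [0,5): 5 bp
  [5,14): 9 bp
  [14,33): 19 bp
  [33,45): 12 bp
  [45,50): 5 bp
  [50,58): 8 bp
  [58,70): 12 bp
  [70,77): 7 bp
  [77,89): 12 bp
  [89,95): 6 bp
  [95,103): 8 bp
  [103,115): 12 bp
  [115,129): 14 bp
  [129,137): 8 bp
  [137,149): 12 bp
  [149,154): 5 bp
  [154,166): 12 bp
  [166,180): 14 bp
  [180,184): 4 bp
  [184,197): 13 bp
  [197,203): 6 bp
  [203,217): 14 bp
  [217,236): 19 bp
  [236,246): 10 bp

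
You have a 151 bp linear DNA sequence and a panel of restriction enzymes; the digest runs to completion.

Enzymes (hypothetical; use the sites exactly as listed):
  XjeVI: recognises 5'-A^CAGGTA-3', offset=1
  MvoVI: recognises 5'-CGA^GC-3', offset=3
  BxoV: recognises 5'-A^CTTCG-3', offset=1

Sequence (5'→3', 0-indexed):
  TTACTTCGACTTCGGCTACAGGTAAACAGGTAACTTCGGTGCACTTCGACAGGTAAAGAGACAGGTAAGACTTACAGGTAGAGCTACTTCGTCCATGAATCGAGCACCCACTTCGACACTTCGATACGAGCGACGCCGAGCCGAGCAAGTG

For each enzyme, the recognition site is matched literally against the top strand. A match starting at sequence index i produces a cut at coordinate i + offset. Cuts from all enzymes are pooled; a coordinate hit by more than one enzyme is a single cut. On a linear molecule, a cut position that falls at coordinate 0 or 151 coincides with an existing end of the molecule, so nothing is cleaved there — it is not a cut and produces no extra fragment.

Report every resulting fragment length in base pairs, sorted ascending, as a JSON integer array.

[3,5,6,6,7,7,7,8,8,9,10,10,11,12,12,13,17]

Site scan:
  XjeVI (ACAGGTA, off=1): starts [17, 25, 48, 60, 73] → cuts [18, 26, 49, 61, 74]
  MvoVI (CGAGC, off=3): starts [100, 126, 136, 141] → cuts [103, 129, 139, 144]
  BxoV (ACTTCG, off=1): starts [2, 8, 32, 42, 85, 109, 117] → cuts [3, 9, 33, 43, 86, 110, 118]

All cut coordinates (distinct, sorted): [3, 9, 18, 26, 33, 43, 49, 61, 74, 86, 103, 110, 118, 129, 139, 144]

Fragment lengths:
  [0,3): 3 bp
  [3,9): 6 bp
  [9,18): 9 bp
  [18,26): 8 bp
  [26,33): 7 bp
  [33,43): 10 bp
  [43,49): 6 bp
  [49,61): 12 bp
  [61,74): 13 bp
  [74,86): 12 bp
  [86,103): 17 bp
  [103,110): 7 bp
  [110,118): 8 bp
  [118,129): 11 bp
  [129,139): 10 bp
  [139,144): 5 bp
  [144,151): 7 bp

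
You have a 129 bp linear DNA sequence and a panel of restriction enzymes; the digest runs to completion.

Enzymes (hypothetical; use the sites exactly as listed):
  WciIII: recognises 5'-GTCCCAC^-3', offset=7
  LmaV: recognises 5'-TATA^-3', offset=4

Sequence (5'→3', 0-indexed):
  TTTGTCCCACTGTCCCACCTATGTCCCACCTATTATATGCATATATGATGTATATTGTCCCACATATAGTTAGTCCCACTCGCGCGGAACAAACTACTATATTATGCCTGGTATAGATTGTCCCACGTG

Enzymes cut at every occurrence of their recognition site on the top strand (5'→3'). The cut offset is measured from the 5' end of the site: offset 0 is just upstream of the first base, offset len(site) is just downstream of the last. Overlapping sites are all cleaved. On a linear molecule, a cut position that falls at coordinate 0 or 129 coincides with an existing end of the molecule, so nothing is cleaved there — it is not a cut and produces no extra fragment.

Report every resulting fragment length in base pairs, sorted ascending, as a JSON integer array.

Site scan:
  WciIII GTCCCAC/7: at [3, 11, 22, 56, 72, 119] ⇒ [10, 18, 29, 63, 79, 126]
  LmaV TATA/4: at [33, 41, 50, 64, 97, 111] ⇒ [37, 45, 54, 68, 101, 115]

All cut coordinates (distinct, sorted): [10, 18, 29, 37, 45, 54, 63, 68, 79, 101, 115, 126]

Fragments:
  [0,10): 10 bp
  [10,18): 8 bp
  [18,29): 11 bp
  [29,37): 8 bp
  [37,45): 8 bp
  [45,54): 9 bp
  [54,63): 9 bp
  [63,68): 5 bp
  [68,79): 11 bp
  [79,101): 22 bp
  [101,115): 14 bp
  [115,126): 11 bp
  [126,129): 3 bp

[3,5,8,8,8,9,9,10,11,11,11,14,22]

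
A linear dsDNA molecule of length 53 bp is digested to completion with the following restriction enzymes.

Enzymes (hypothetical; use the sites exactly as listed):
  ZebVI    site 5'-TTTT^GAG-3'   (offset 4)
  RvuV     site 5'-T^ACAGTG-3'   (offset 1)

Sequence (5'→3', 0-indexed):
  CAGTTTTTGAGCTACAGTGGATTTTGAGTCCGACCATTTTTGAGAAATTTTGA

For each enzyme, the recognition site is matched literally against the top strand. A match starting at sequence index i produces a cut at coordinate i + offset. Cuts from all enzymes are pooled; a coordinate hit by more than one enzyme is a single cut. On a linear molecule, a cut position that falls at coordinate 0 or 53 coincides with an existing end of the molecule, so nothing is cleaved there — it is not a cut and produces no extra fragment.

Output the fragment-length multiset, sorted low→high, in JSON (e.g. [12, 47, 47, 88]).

Site scan:
  ZebVI (TTTTGAG, off=4): starts [4, 21, 37] → cuts [8, 25, 41]
  RvuV (TACAGTG, off=1): starts [12] → cuts [13]

Pooled cuts: [8, 13, 25, 41]

Fragments:
  [0,8): 8 bp
  [8,13): 5 bp
  [13,25): 12 bp
  [25,41): 16 bp
  [41,53): 12 bp

[5,8,12,12,16]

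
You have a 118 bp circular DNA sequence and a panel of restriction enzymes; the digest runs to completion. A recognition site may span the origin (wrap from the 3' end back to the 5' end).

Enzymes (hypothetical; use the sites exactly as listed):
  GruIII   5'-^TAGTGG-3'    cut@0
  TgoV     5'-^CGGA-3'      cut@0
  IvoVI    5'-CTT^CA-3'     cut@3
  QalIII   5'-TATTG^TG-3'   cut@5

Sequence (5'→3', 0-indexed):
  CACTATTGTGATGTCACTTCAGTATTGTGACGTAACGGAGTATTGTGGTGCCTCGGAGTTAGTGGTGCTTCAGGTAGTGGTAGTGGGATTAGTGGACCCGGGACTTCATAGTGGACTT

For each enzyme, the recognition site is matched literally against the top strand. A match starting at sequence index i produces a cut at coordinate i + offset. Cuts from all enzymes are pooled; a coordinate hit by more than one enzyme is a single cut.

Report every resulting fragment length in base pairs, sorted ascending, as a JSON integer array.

[2,4,6,6,8,8,8,8,9,10,10,11,11,17]

Per-enzyme occurrences:
  GruIII TAGTGG/0: at [59, 74, 80, 89, 108] ⇒ [59, 74, 80, 89, 108]
  TgoV CGGA/0: at [35, 53] ⇒ [35, 53]
  IvoVI CTTCA/3: at [16, 67, 103, 115] ⇒ [0, 19, 70, 106]
  QalIII TATTGTG/5: at [3, 22, 40] ⇒ [8, 27, 45]

Pooled cuts: [0, 8, 19, 27, 35, 45, 53, 59, 70, 74, 80, 89, 106, 108]

Fragments:
  0→8: 8 bp
  8→19: 11 bp
  19→27: 8 bp
  27→35: 8 bp
  35→45: 10 bp
  45→53: 8 bp
  53→59: 6 bp
  59→70: 11 bp
  70→74: 4 bp
  74→80: 6 bp
  80→89: 9 bp
  89→106: 17 bp
  106→108: 2 bp
  108→0 (wrap): 118-108+0 = 10 bp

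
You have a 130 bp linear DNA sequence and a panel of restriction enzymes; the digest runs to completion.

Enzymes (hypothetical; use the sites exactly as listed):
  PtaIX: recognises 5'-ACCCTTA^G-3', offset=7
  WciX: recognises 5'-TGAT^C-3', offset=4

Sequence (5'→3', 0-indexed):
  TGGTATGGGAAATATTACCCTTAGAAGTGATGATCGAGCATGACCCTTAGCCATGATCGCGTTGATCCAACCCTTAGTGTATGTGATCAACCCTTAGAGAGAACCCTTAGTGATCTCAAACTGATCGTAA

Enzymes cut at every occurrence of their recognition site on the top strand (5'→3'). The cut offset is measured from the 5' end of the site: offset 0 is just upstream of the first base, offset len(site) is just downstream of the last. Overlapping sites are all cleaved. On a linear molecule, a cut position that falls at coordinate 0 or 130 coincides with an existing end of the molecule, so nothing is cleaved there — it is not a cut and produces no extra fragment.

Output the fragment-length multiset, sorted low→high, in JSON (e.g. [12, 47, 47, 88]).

Per-enzyme occurrences:
  PtaIX ACCCTTAG/7: at [16, 42, 69, 89, 102] ⇒ [23, 49, 76, 96, 109]
  WciX TGATC/4: at [30, 53, 62, 83, 110, 121] ⇒ [34, 57, 66, 87, 114, 125]

Pooled cuts: [23, 34, 49, 57, 66, 76, 87, 96, 109, 114, 125]

Fragments:
  [0,23): 23 bp
  [23,34): 11 bp
  [34,49): 15 bp
  [49,57): 8 bp
  [57,66): 9 bp
  [66,76): 10 bp
  [76,87): 11 bp
  [87,96): 9 bp
  [96,109): 13 bp
  [109,114): 5 bp
  [114,125): 11 bp
  [125,130): 5 bp

[5,5,8,9,9,10,11,11,11,13,15,23]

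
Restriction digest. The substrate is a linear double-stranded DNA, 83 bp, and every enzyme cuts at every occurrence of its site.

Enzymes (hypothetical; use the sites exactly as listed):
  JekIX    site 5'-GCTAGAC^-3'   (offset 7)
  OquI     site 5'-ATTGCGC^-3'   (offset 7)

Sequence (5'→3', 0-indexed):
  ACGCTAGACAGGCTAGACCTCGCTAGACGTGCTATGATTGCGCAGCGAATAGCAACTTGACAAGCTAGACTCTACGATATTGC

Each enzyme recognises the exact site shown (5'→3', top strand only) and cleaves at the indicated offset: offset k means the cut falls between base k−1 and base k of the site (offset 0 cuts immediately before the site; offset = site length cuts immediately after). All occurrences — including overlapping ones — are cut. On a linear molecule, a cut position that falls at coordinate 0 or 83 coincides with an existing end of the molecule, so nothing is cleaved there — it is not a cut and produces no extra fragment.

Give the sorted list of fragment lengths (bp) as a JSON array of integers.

[9,9,10,13,15,27]

Per-enzyme occurrences:
  JekIX (GCTAGAC, off=7): starts [2, 11, 21, 63] → cuts [9, 18, 28, 70]
  OquI (ATTGCGC, off=7): starts [36] → cuts [43]

All cut coordinates (distinct, sorted): [9, 18, 28, 43, 70]

Fragments:
  [0,9): 9 bp
  [9,18): 9 bp
  [18,28): 10 bp
  [28,43): 15 bp
  [43,70): 27 bp
  [70,83): 13 bp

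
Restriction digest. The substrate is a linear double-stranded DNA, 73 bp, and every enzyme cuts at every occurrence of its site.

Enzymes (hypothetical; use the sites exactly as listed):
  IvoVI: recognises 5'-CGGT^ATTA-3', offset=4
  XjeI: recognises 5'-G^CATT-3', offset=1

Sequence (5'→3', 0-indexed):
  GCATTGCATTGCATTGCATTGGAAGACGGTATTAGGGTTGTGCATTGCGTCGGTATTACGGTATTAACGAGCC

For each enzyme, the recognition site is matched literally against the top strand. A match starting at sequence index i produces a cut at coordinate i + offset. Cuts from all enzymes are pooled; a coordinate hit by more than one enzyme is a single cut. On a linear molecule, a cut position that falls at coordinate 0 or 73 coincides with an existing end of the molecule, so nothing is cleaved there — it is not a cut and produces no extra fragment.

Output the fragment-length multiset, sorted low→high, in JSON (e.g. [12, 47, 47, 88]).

[1,5,5,5,8,11,12,12,14]

Per-enzyme occurrences:
  IvoVI (CGGTATTA, off=4): starts [26, 50, 58] → cuts [30, 54, 62]
  XjeI (GCATT, off=1): starts [0, 5, 10, 15, 41] → cuts [1, 6, 11, 16, 42]

Pooled cuts: [1, 6, 11, 16, 30, 42, 54, 62]

Fragments:
  [0,1): 1 bp
  [1,6): 5 bp
  [6,11): 5 bp
  [11,16): 5 bp
  [16,30): 14 bp
  [30,42): 12 bp
  [42,54): 12 bp
  [54,62): 8 bp
  [62,73): 11 bp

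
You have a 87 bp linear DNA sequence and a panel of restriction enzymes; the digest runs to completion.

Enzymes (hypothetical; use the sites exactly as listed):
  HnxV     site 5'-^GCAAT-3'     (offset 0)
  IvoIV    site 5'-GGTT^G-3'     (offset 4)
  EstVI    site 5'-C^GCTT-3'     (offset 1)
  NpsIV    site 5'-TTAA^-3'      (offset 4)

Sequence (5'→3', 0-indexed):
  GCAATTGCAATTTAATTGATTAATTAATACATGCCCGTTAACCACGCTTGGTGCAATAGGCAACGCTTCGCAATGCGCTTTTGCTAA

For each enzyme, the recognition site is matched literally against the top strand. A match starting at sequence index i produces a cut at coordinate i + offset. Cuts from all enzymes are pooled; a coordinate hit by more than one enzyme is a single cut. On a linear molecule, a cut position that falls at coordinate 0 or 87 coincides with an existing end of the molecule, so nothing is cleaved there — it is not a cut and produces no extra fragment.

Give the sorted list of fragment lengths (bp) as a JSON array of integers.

Scan for sites:
  HnxV GCAAT/0: at [0, 6, 52, 69] ⇒ [6, 52, 69] (position 0 is a terminus of the linear molecule — no cut)
  IvoIV (GGTTG, off=4): no sites
  EstVI CGCTT/1: at [44, 63, 75] ⇒ [45, 64, 76]
  NpsIV TTAA/4: at [11, 19, 23, 37] ⇒ [15, 23, 27, 41]

All cut coordinates (distinct, sorted): [6, 15, 23, 27, 41, 45, 52, 64, 69, 76]

Fragment lengths:
  [0,6): 6 bp
  [6,15): 9 bp
  [15,23): 8 bp
  [23,27): 4 bp
  [27,41): 14 bp
  [41,45): 4 bp
  [45,52): 7 bp
  [52,64): 12 bp
  [64,69): 5 bp
  [69,76): 7 bp
  [76,87): 11 bp

[4,4,5,6,7,7,8,9,11,12,14]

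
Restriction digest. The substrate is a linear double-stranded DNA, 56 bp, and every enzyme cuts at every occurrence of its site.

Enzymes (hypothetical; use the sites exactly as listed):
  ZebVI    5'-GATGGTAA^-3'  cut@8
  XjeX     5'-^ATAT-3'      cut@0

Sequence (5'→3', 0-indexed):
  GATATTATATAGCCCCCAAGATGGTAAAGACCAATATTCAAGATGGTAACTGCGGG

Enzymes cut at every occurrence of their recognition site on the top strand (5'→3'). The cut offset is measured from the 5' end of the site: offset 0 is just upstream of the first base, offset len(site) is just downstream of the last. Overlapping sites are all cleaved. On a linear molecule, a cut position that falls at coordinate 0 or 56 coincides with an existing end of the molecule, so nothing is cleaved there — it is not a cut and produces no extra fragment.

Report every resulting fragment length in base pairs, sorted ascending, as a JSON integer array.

Site scan:
  ZebVI (GATGGTAA, off=8): starts [19, 41] → cuts [27, 49]
  XjeX (ATAT, off=0): starts [1, 6, 33] → cuts [1, 6, 33]

All cut coordinates (distinct, sorted): [1, 6, 27, 33, 49]

Fragments:
  [0,1): 1 bp
  [1,6): 5 bp
  [6,27): 21 bp
  [27,33): 6 bp
  [33,49): 16 bp
  [49,56): 7 bp

[1,5,6,7,16,21]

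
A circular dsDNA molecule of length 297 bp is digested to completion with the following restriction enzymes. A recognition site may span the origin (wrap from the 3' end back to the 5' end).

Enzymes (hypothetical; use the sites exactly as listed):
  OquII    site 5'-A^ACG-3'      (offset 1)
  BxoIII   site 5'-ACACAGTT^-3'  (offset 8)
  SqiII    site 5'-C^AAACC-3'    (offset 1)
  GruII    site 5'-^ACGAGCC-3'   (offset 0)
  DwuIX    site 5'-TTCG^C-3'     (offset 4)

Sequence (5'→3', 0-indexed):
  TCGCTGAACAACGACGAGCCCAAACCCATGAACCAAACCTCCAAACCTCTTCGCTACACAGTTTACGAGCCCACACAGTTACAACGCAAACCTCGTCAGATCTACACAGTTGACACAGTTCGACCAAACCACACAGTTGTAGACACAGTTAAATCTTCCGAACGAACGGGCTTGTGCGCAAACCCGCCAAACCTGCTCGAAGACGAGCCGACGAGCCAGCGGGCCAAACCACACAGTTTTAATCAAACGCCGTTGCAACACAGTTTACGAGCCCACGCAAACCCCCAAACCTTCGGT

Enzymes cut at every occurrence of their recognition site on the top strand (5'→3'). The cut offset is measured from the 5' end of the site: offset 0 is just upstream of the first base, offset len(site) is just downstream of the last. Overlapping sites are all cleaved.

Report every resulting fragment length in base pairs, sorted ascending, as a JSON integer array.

[1,1,3,3,4,4,5,7,8,8,8,8,8,9,9,10,11,11,12,12,13,13,13,14,14,14,15,16,19,24]

Per-enzyme occurrences:
  OquII AACG/1: at [9, 82, 160, 164, 245] ⇒ [10, 83, 161, 165, 246]
  BxoIII ACACAGTT/8: at [55, 72, 103, 112, 130, 142, 230, 257] ⇒ [63, 80, 111, 120, 138, 150, 238, 265]
  SqiII CAAACC/1: at [20, 33, 41, 86, 124, 178, 187, 224, 277, 285] ⇒ [21, 34, 42, 87, 125, 179, 188, 225, 278, 286]
  GruII ACGAGCC/0: at [13, 64, 202, 210, 266] ⇒ [13, 64, 202, 210, 266]
  DwuIX TTCGC/4: at [49, 296] ⇒ [3, 53]

All cut coordinates (distinct, sorted): [3, 10, 13, 21, 34, 42, 53, 63, 64, 80, 83, 87, 111, 120, 125, 138, 150, 161, 165, 179, 188, 202, 210, 225, 238, 246, 265, 266, 278, 286]

Fragments:
  3→10: 7 bp
  10→13: 3 bp
  13→21: 8 bp
  21→34: 13 bp
  34→42: 8 bp
  42→53: 11 bp
  53→63: 10 bp
  63→64: 1 bp
  64→80: 16 bp
  80→83: 3 bp
  83→87: 4 bp
  87→111: 24 bp
  111→120: 9 bp
  120→125: 5 bp
  125→138: 13 bp
  138→150: 12 bp
  150→161: 11 bp
  161→165: 4 bp
  165→179: 14 bp
  179→188: 9 bp
  188→202: 14 bp
  202→210: 8 bp
  210→225: 15 bp
  225→238: 13 bp
  238→246: 8 bp
  246→265: 19 bp
  265→266: 1 bp
  266→278: 12 bp
  278→286: 8 bp
  286→3 (wrap): 297-286+3 = 14 bp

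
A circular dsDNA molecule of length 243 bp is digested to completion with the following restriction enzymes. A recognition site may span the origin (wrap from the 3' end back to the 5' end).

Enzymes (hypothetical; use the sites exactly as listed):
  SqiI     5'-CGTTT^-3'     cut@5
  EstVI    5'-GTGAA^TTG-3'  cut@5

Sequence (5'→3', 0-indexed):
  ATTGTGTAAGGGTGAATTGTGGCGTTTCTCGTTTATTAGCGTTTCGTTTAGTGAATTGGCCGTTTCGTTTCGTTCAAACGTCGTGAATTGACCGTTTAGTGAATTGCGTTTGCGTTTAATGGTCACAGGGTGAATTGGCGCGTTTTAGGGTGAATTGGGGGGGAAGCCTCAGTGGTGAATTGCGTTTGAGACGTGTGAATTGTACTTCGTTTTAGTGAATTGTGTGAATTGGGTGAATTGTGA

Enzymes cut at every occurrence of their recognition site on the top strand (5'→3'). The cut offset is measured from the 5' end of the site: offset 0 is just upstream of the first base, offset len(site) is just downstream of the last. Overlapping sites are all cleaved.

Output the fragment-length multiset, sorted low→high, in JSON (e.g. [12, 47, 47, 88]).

[5,5,6,6,6,7,7,7,8,8,9,9,9,10,10,10,11,11,12,13,15,17,17,25]

Scan for sites:
  SqiI (CGTTT, off=5): starts [22, 29, 39, 44, 60, 65, 92, 106, 112, 140, 182, 207] → cuts [27, 34, 44, 49, 65, 70, 97, 111, 117, 145, 187, 212]
  EstVI (GTGAATTG, off=5): starts [11, 50, 82, 98, 129, 149, 174, 194, 214, 223, 232, 239] → cuts [1, 16, 55, 87, 103, 134, 154, 179, 199, 219, 228, 237]

All cut coordinates (distinct, sorted): [1, 16, 27, 34, 44, 49, 55, 65, 70, 87, 97, 103, 111, 117, 134, 145, 154, 179, 187, 199, 212, 219, 228, 237]

Fragments:
  1→16: 15 bp
  16→27: 11 bp
  27→34: 7 bp
  34→44: 10 bp
  44→49: 5 bp
  49→55: 6 bp
  55→65: 10 bp
  65→70: 5 bp
  70→87: 17 bp
  87→97: 10 bp
  97→103: 6 bp
  103→111: 8 bp
  111→117: 6 bp
  117→134: 17 bp
  134→145: 11 bp
  145→154: 9 bp
  154→179: 25 bp
  179→187: 8 bp
  187→199: 12 bp
  199→212: 13 bp
  212→219: 7 bp
  219→228: 9 bp
  228→237: 9 bp
  237→1 (wrap): 243-237+1 = 7 bp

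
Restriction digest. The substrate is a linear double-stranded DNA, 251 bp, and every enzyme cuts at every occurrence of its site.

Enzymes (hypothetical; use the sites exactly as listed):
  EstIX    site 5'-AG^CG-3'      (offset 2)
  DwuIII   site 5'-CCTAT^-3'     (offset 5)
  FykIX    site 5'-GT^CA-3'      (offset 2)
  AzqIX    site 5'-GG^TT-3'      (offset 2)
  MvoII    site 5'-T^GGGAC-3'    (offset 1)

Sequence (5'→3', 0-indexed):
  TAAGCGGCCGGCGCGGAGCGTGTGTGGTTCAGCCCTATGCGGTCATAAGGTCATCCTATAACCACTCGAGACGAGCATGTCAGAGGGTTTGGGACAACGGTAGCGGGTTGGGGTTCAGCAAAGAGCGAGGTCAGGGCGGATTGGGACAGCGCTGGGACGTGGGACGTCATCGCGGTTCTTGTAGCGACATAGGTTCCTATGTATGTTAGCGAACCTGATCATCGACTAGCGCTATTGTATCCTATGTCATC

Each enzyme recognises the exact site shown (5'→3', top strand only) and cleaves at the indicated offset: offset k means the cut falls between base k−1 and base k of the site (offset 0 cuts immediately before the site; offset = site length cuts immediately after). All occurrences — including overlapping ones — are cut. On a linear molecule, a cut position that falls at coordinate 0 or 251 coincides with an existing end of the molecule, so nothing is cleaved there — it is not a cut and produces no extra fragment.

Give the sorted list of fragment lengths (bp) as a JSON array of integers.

Scan for sites:
  EstIX (AGCG, off=2): starts [2, 16, 101, 123, 147, 182, 207, 227] → cuts [4, 18, 103, 125, 149, 184, 209, 229]
  DwuIII (CCTAT, off=5): starts [33, 54, 195, 240] → cuts [38, 59, 200, 245]
  FykIX (GTCA, off=2): starts [41, 49, 78, 129, 165, 245] → cuts [43, 51, 80, 131, 167, 247]
  AzqIX (GGTT, off=2): starts [25, 85, 105, 111, 173, 191] → cuts [27, 87, 107, 113, 175, 193]
  MvoII (TGGGAC, off=1): starts [89, 141, 152, 159] → cuts [90, 142, 153, 160]

All cut coordinates (distinct, sorted): [4, 18, 27, 38, 43, 51, 59, 80, 87, 90, 103, 107, 113, 125, 131, 142, 149, 153, 160, 167, 175, 184, 193, 200, 209, 229, 245, 247]

Fragments:
  [0,4): 4 bp
  [4,18): 14 bp
  [18,27): 9 bp
  [27,38): 11 bp
  [38,43): 5 bp
  [43,51): 8 bp
  [51,59): 8 bp
  [59,80): 21 bp
  [80,87): 7 bp
  [87,90): 3 bp
  [90,103): 13 bp
  [103,107): 4 bp
  [107,113): 6 bp
  [113,125): 12 bp
  [125,131): 6 bp
  [131,142): 11 bp
  [142,149): 7 bp
  [149,153): 4 bp
  [153,160): 7 bp
  [160,167): 7 bp
  [167,175): 8 bp
  [175,184): 9 bp
  [184,193): 9 bp
  [193,200): 7 bp
  [200,209): 9 bp
  [209,229): 20 bp
  [229,245): 16 bp
  [245,247): 2 bp
  [247,251): 4 bp

[2,3,4,4,4,4,5,6,6,7,7,7,7,7,8,8,8,9,9,9,9,11,11,12,13,14,16,20,21]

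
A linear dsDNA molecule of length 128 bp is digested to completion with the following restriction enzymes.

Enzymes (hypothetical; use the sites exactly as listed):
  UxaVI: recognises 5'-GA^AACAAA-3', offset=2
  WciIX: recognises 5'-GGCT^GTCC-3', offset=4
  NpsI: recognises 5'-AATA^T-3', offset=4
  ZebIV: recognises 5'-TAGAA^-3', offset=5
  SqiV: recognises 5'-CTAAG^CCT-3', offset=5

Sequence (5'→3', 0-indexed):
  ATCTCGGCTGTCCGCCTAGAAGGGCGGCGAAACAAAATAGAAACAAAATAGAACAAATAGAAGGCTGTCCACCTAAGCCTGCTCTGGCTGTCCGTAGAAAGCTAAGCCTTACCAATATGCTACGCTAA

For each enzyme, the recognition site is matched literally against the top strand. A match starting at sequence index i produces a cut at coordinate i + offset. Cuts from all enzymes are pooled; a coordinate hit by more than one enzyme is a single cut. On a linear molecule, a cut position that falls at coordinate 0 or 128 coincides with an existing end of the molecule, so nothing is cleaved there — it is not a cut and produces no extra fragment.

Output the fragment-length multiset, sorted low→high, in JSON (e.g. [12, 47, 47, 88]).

[1,4,7,9,9,9,10,11,11,11,11,11,12,12]

Per-enzyme occurrences:
  UxaVI (GAAACAAA, off=2): starts [28, 39] → cuts [30, 41]
  WciIX (GGCTGTCC, off=4): starts [5, 62, 85] → cuts [9, 66, 89]
  NpsI (AATAT, off=4): starts [113] → cuts [117]
  ZebIV (TAGAA, off=5): starts [16, 37, 48, 57, 94] → cuts [21, 42, 53, 62, 99]
  SqiV (CTAAGCCT, off=5): starts [72, 101] → cuts [77, 106]

Pooled cuts: [9, 21, 30, 41, 42, 53, 62, 66, 77, 89, 99, 106, 117]

Fragment lengths:
  [0,9): 9 bp
  [9,21): 12 bp
  [21,30): 9 bp
  [30,41): 11 bp
  [41,42): 1 bp
  [42,53): 11 bp
  [53,62): 9 bp
  [62,66): 4 bp
  [66,77): 11 bp
  [77,89): 12 bp
  [89,99): 10 bp
  [99,106): 7 bp
  [106,117): 11 bp
  [117,128): 11 bp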